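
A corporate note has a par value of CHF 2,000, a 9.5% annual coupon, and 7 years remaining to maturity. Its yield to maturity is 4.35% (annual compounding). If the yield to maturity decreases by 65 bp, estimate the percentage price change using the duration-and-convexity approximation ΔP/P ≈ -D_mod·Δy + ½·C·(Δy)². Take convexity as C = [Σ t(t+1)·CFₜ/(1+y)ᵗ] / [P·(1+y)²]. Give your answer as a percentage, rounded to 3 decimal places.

+3.589%

With y = 0.0435:
  t   CF        PV=CF/(1+0.0435)^t    t·PV        t(t+1)·PV
  1       190.00       182.0795       182.0795         364.1591
  2       190.00       174.4893       348.9785       1,046.9355
  3       190.00       167.2154       501.6462       2,006.5847
  4       190.00       160.2447       640.9790       3,204.8948
  5       190.00       153.5647       767.8234       4,606.9403
  6       190.00       147.1631       882.9785       6,180.8495
  7     2,190.00     1,625.5373    11,378.7611      91,030.0891
  Σ                  2,610.2940    14,703.2462     108,440.4531
P = 2,610.2940; D_Mac = 5.63279 yrs; D_mod = 5.39798 yrs; C = 38.15197.
Duration effect: -5.39798 × (-0.0065) = +0.035087
Convexity effect: 0.5 × 38.15197 × (-0.0065)² = +0.0008060
ΔP/P ≈ +0.035087 + 0.0008060 = +0.035893 = +3.5893%.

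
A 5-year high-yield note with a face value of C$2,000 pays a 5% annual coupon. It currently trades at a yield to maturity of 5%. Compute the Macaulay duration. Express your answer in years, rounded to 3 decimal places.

4.546 years

Periodic yield y = 0.05. Discount each cash flow and weight by its year:
  t   CF        PV=CF/(1+0.05)^t    t·PV
  1       100.00        95.2381        95.2381
  2       100.00        90.7029       181.4059
  3       100.00        86.3838       259.1513
  4       100.00        82.2702       329.0810
  5     2,100.00     1,645.4049     8,227.0247
  Σ                  2,000.0000     9,091.9010
Price P = Σ PV = 2,000.0000.
Macaulay duration = Σ(t·PV) / P = 9,091.9010 / 2,000.0000 = 4.54595 years.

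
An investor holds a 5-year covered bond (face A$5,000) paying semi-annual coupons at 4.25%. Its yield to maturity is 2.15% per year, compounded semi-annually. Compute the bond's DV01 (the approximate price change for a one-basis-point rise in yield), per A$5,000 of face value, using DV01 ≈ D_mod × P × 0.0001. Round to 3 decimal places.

Periodic yield y = 0.01075.
  t   CF        PV=CF/(1+0.01075)^t    t·PV
  1       106.25       105.1200       105.1200
  2       106.25       104.0019       208.0039
  3       106.25       102.8958       308.6874
  4       106.25       101.8014       407.2058
  5       106.25       100.7187       503.5936
  6       106.25        99.6475       597.8850
  7       106.25        98.5877       690.1138
  8       106.25        97.5391       780.3131
  9       106.25        96.5017       868.5157
  10    5,106.25     4,588.4349    45,884.3489
  Σ                  5,495.2489    50,353.7873
P = 5,495.2489; D_Mac = 9.16315 half-year periods = 4.58157 yrs; D_mod = 4.53285 yrs.
DV01 ≈ 4.53285 × 5,495.2489 × 0.0001 = 2.490912.

A$2.491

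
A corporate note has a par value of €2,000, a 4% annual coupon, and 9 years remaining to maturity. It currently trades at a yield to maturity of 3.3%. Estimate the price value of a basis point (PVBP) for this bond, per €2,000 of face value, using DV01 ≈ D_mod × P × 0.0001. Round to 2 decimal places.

Periodic yield y = 0.033.
  t   CF        PV=CF/(1+0.033)^t    t·PV
  1        80.00        77.4443        77.4443
  2        80.00        74.9703       149.9406
  3        80.00        72.5753       217.7260
  4        80.00        70.2569       281.0274
  5        80.00        68.0124       340.0622
  6        80.00        65.8397       395.0384
  7        80.00        63.7364       446.1550
  8        80.00        61.7003       493.6026
  9     2,080.00     1,552.9606    13,976.6455
  Σ                  2,107.4964    16,377.6421
P = 2,107.4964; D_Mac = 7.77114 yrs; D_mod = 7.52288 yrs.
DV01 ≈ 7.52288 × 2,107.4964 × 0.0001 = 1.585445.

€1.59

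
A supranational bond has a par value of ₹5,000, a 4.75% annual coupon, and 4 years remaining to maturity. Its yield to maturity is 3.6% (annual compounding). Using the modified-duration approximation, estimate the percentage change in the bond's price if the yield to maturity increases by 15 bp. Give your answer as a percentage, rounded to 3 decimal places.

-0.542%

Periodic yield y = 0.036. Modified duration first:
  t   CF        PV=CF/(1+0.036)^t    t·PV
  1       237.50       229.2471       229.2471
  2       237.50       221.2810       442.5620
  3       237.50       213.5917       640.7751
  4     5,237.50     4,546.5819    18,186.3274
  Σ                  5,210.7016    19,498.9116
P = 5,210.7016; D_Mac = 3.74209 yrs; D_mod = 3.74209/(1+0.036) = 3.61206 yrs.
ΔP/P ≈ -D_mod · Δy = -3.61206 × (+0.0015) = -0.005418 = -0.5418%.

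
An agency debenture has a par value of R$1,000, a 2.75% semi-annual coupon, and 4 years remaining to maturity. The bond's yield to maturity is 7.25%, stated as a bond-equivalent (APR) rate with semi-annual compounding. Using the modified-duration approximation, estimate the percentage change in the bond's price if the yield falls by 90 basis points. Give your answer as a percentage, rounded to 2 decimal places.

Periodic yield y = 0.03625. Modified duration first:
  t   CF        PV=CF/(1+0.03625)^t    t·PV
  1        13.75        13.2690        13.2690
  2        13.75        12.8048        25.6096
  3        13.75        12.3569        37.0707
  4        13.75        11.9246        47.6985
  5        13.75        11.5075        57.5374
  6        13.75        11.1049        66.6295
  7        13.75        10.7164        75.0151
  8     1,013.75       762.4555     6,099.6442
  Σ                    846.1397     6,422.4741
P = 846.1397; D_Mac = 7.59032 half-year periods = 3.79516 yrs; D_mod = 3.79516/(1+0.03625) = 3.66240 yrs.
ΔP/P ≈ -D_mod · Δy = -3.66240 × (-0.009) = +0.032962 = +3.2962%.

+3.30%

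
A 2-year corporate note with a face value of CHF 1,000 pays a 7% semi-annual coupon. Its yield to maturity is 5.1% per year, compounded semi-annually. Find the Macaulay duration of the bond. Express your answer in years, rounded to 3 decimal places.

1.903 years

Periodic yield y = 0.0255. Discount each cash flow and weight by its period:
  t   CF        PV=CF/(1+0.0255)^t    t·PV
  1        35.00        34.1297        34.1297
  2        35.00        33.2810        66.5621
  3        35.00        32.4535        97.3604
  4     1,035.00       935.8316     3,743.3263
  Σ                  1,035.6958     3,941.3784
Price P = Σ PV = 1,035.6958.
Macaulay duration = Σ(t·PV) / P = 3,941.3784 / 1,035.6958 = 3.80554 half-year periods.
In years: 3.80554 / 2 = 1.90277 years.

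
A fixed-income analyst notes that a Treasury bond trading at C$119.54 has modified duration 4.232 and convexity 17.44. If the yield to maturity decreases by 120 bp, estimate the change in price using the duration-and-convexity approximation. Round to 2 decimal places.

+C$6.22

Duration effect: -D_mod·Δy = -4.232 × (-0.012) = +0.050784
Convexity effect: ½·C·(Δy)² = 0.5 × 17.44 × (-0.012)² = +0.00125568
ΔP/P ≈ +0.050784 + 0.00125568 = +0.05203968
ΔP ≈ 119.54 × (+0.05203968) = +6.2208233472.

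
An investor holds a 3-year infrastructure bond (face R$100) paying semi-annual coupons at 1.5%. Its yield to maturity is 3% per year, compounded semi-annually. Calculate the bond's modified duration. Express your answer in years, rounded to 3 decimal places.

Periodic yield y = 0.015. First find Macaulay duration:
  t   CF        PV=CF/(1+0.015)^t    t·PV
  1         0.75         0.7389         0.7389
  2         0.75         0.7280         1.4560
  3         0.75         0.7172         2.1517
  4         0.75         0.7066         2.8266
  5         0.75         0.6962         3.4810
  6       100.75        92.1401       552.8408
  Σ                     95.7271       563.4949
P = 95.7271; Macaulay duration = 563.4949 / 95.7271 = 5.88647 half-year periods = 2.94324 years.
Modified duration = D_Mac / (1 + y) = 2.94324 / 1.015 = 2.89974 years.

2.900 years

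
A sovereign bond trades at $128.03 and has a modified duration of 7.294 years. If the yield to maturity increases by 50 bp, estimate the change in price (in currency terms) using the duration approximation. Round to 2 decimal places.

-$4.67

Duration approximation: ΔP/P ≈ -D_mod · Δy = -7.294 × (+0.005) = -0.036470.
ΔP ≈ 128.03 × (-0.036470) = -4.6692541.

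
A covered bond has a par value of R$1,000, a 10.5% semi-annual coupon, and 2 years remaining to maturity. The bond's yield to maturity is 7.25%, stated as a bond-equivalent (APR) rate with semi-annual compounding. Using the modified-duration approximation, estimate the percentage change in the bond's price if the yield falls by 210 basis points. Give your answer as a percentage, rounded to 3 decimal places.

+3.769%

Periodic yield y = 0.03625. Modified duration first:
  t   CF        PV=CF/(1+0.03625)^t    t·PV
  1        52.50        50.6634        50.6634
  2        52.50        48.8911        97.7823
  3        52.50        47.1808       141.5425
  4     1,052.50       912.7754     3,651.1016
  Σ                  1,059.5108     3,941.0899
P = 1,059.5108; D_Mac = 3.71973 half-year periods = 1.85986 yrs; D_mod = 1.85986/(1+0.03625) = 1.79480 yrs.
ΔP/P ≈ -D_mod · Δy = -1.79480 × (-0.021) = +0.037691 = +3.7691%.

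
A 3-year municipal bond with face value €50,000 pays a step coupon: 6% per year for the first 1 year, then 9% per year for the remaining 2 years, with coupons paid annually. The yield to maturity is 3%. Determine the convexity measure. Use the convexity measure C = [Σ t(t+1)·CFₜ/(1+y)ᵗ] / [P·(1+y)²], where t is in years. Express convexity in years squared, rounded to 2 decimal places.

10.41

With y = 0.03:
  t   CF        PV=CF/(1+0.03)^t    t·PV        t(t+1)·PV
  1     3,000.00     2,912.6214     2,912.6214       5,825.2427
  2     4,500.00     4,241.6816     8,483.3632      25,450.0895
  3    54,500.00    49,875.2204   149,625.6613     598,502.6452
  Σ                 57,029.5234   161,021.6458     629,777.9775
P = 57,029.5234.
Convexity = Σ t(t+1)·PV / [P·(1+y)²] = 629,777.9775 / (57,029.5234 × 1.060900) = 10.40910.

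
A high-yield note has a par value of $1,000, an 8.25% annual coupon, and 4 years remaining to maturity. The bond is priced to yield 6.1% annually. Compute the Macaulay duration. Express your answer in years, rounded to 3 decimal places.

3.582 years

Periodic yield y = 0.061. Discount each cash flow and weight by its year:
  t   CF        PV=CF/(1+0.061)^t    t·PV
  1        82.50        77.7568        77.7568
  2        82.50        73.2864       146.5727
  3        82.50        69.0729       207.2188
  4     1,082.50       854.2134     3,416.8535
  Σ                  1,074.3295     3,848.4018
Price P = Σ PV = 1,074.3295.
Macaulay duration = Σ(t·PV) / P = 3,848.4018 / 1,074.3295 = 3.58214 years.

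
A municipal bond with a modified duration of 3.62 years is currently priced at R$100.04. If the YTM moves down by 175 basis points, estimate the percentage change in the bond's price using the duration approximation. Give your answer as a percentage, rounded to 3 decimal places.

+6.335%

Duration approximation: ΔP/P ≈ -D_mod · Δy = -3.62 × (-0.0175) = +0.063350.
As a percentage: +6.3350%.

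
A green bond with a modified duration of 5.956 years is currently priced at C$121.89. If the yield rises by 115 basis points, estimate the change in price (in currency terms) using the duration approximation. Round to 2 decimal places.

Duration approximation: ΔP/P ≈ -D_mod · Δy = -5.956 × (+0.0115) = -0.068494.
ΔP ≈ 121.89 × (-0.068494) = -8.34873366.

-C$8.35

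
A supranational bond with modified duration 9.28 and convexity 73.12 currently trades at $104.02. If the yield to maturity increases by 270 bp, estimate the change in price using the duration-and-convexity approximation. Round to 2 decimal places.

-$23.29

Duration effect: -D_mod·Δy = -9.28 × (+0.027) = -0.250560
Convexity effect: ½·C·(Δy)² = 0.5 × 73.12 × (0.027)² = +0.02665224
ΔP/P ≈ -0.250560 + 0.02665224 = -0.22390776
ΔP ≈ 104.02 × (-0.22390776) = -23.2908851952.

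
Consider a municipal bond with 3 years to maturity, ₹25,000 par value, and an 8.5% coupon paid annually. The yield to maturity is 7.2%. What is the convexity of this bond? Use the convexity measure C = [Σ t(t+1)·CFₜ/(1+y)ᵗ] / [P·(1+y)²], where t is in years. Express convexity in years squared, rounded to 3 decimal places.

9.401

With y = 0.072:
  t   CF        PV=CF/(1+0.072)^t    t·PV        t(t+1)·PV
  1     2,125.00     1,982.2761     1,982.2761       3,964.5522
  2     2,125.00     1,849.1382     3,698.2763      11,094.8290
  3    27,125.00    22,018.3814    66,055.1443     264,220.5771
  Σ                 25,849.7957    71,735.6967     279,279.9584
P = 25,849.7957.
Convexity = Σ t(t+1)·PV / [P·(1+y)²] = 279,279.9584 / (25,849.7957 × 1.149184) = 9.40141.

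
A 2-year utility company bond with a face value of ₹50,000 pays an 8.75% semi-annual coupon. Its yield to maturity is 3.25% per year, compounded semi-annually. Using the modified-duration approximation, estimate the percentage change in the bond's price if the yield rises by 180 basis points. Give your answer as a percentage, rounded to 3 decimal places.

-3.338%

Periodic yield y = 0.01625. Modified duration first:
  t   CF        PV=CF/(1+0.01625)^t    t·PV
  1     2,187.50     2,152.5215     2,152.5215
  2     2,187.50     2,118.1024     4,236.2047
  3     2,187.50     2,084.2336     6,252.7007
  4    52,187.50    48,928.7655   195,715.0620
  Σ                 55,283.6230   208,356.4890
P = 55,283.6230; D_Mac = 3.76886 half-year periods = 1.88443 yrs; D_mod = 1.88443/(1+0.01625) = 1.85430 yrs.
ΔP/P ≈ -D_mod · Δy = -1.85430 × (+0.018) = -0.033377 = -3.3377%.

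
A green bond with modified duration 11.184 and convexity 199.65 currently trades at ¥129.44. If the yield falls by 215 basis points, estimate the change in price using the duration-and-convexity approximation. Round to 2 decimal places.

+¥37.10

Duration effect: -D_mod·Δy = -11.184 × (-0.0215) = +0.240456
Convexity effect: ½·C·(Δy)² = 0.5 × 199.65 × (-0.0215)² = +0.04614410625
ΔP/P ≈ +0.240456 + 0.04614410625 = +0.28660010625
ΔP ≈ 129.44 × (+0.28660010625) = +37.097517753.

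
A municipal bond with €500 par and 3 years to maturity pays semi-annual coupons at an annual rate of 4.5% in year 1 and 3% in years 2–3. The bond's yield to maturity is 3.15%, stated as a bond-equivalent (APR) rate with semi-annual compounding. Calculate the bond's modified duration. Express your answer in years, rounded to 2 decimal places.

Periodic yield y = 0.01575. First find Macaulay duration:
  t   CF        PV=CF/(1+0.01575)^t    t·PV
  1        11.25        11.0756        11.0756
  2        11.25        10.9038        21.8076
  3         7.50         7.1565        21.4695
  4         7.50         7.0455        28.1821
  5         7.50         6.9363        34.6814
  6       507.50       462.0778     2,772.4665
  Σ                    505.1955     2,889.6828
P = 505.1955; Macaulay duration = 2,889.6828 / 505.1955 = 5.71993 half-year periods = 2.85997 years.
Modified duration = D_Mac / (1 + y) = 2.85997 / 1.01575 = 2.81562 years.

2.82 years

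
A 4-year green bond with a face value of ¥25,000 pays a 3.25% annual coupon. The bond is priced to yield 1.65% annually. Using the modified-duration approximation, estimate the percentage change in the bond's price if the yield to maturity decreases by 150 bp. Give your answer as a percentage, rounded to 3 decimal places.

Periodic yield y = 0.0165. Modified duration first:
  t   CF        PV=CF/(1+0.0165)^t    t·PV
  1       812.50       799.3114       799.3114
  2       812.50       786.3368     1,572.6736
  3       812.50       773.5729     2,320.7186
  4    25,812.50    24,176.8957    96,707.5828
  Σ                 26,536.1167   101,400.2864
P = 26,536.1167; D_Mac = 3.82122 yrs; D_mod = 3.82122/(1+0.0165) = 3.75919 yrs.
ΔP/P ≈ -D_mod · Δy = -3.75919 × (-0.015) = +0.056388 = +5.6388%.

+5.639%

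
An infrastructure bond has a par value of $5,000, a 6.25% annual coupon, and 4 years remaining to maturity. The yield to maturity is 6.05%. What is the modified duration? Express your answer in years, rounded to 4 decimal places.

Periodic yield y = 0.0605. First find Macaulay duration:
  t   CF        PV=CF/(1+0.0605)^t    t·PV
  1       312.50       294.6723       294.6723
  2       312.50       277.8617       555.7234
  3       312.50       262.0101       786.0302
  4     5,312.50     4,200.0673    16,800.2693
  Σ                  5,034.6114    18,436.6952
P = 5,034.6114; Macaulay duration = 18,436.6952 / 5,034.6114 = 3.66199 years.
Modified duration = D_Mac / (1 + y) = 3.66199 / 1.0605 = 3.45308 years.

3.4531 years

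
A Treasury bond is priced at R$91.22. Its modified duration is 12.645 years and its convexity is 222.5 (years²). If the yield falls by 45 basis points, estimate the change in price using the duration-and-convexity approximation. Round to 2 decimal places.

Duration effect: -D_mod·Δy = -12.645 × (-0.0045) = +0.0569025
Convexity effect: ½·C·(Δy)² = 0.5 × 222.5 × (-0.0045)² = +0.0022528125
ΔP/P ≈ +0.0569025 + 0.0022528125 = +0.0591553125
ΔP ≈ 91.22 × (+0.0591553125) = +5.39614760625.

+R$5.40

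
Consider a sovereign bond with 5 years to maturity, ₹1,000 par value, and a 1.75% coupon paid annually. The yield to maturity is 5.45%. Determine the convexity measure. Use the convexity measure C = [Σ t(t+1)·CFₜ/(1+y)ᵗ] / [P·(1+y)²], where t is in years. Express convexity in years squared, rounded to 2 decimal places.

With y = 0.0545:
  t   CF        PV=CF/(1+0.0545)^t    t·PV        t(t+1)·PV
  1        17.50        16.5955        16.5955          33.1911
  2        17.50        15.7378        31.4757          94.4270
  3        17.50        14.9244        44.7733         179.0934
  4        17.50        14.1531        56.6124         283.0621
  5     1,017.50       780.3717     3,901.8584      23,411.1503
  Σ                    841.7826     4,051.3153      24,000.9238
P = 841.7826.
Convexity = Σ t(t+1)·PV / [P·(1+y)²] = 24,000.9238 / (841.7826 × 1.111970) = 25.64099.

25.64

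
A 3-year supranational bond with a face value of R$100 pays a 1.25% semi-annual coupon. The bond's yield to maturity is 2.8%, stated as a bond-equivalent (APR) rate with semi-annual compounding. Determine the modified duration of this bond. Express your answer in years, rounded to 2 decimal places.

Periodic yield y = 0.014. First find Macaulay duration:
  t   CF        PV=CF/(1+0.014)^t    t·PV
  1        0.625         0.6164         0.6164
  2        0.625         0.6079         1.2157
  3        0.625         0.5995         1.7984
  4        0.625         0.5912         2.3648
  5        0.625         0.5830         2.9151
  6      100.625        92.5717       555.4301
  Σ                     95.5696       564.3405
P = 95.5696; Macaulay duration = 564.3405 / 95.5696 = 5.90502 half-year periods = 2.95251 years.
Modified duration = D_Mac / (1 + y) = 2.95251 / 1.014 = 2.91175 years.

2.91 years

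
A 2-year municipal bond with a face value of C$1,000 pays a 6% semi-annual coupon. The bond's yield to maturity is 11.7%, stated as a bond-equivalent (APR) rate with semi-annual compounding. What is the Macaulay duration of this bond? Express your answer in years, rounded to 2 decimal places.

Periodic yield y = 0.0585. Discount each cash flow and weight by its period:
  t   CF        PV=CF/(1+0.0585)^t    t·PV
  1        30.00        28.3420        28.3420
  2        30.00        26.7756        53.5512
  3        30.00        25.2958        75.8874
  4     1,030.00       820.4909     3,281.9636
  Σ                    900.9043     3,439.7443
Price P = Σ PV = 900.9043.
Macaulay duration = Σ(t·PV) / P = 3,439.7443 / 900.9043 = 3.81810 half-year periods.
In years: 3.81810 / 2 = 1.90905 years.

1.91 years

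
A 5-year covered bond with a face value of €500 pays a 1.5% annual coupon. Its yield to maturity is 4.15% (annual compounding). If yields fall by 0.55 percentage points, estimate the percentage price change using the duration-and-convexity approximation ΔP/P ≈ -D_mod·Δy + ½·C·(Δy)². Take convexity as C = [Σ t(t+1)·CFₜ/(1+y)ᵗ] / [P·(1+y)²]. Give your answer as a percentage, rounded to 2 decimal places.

With y = 0.0415:
  t   CF        PV=CF/(1+0.0415)^t    t·PV        t(t+1)·PV
  1         7.50         7.2012         7.2012          14.4023
  2         7.50         6.9142        13.8284          41.4853
  3         7.50         6.6387        19.9161          79.6645
  4         7.50         6.3742        25.4967         127.4836
  5       507.50       414.1328     2,070.6642      12,423.9853
  Σ                    441.2611     2,137.1066      12,687.0209
P = 441.2611; D_Mac = 4.84318 yrs; D_mod = 4.65020 yrs; C = 26.50608.
Duration effect: -4.65020 × (-0.0055) = +0.025576
Convexity effect: 0.5 × 26.50608 × (-0.0055)² = +0.0004009
ΔP/P ≈ +0.025576 + 0.0004009 = +0.025977 = +2.5977%.

+2.60%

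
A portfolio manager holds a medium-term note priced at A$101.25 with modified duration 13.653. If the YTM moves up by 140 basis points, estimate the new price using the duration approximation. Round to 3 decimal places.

A$81.897

Duration approximation: ΔP/P ≈ -D_mod · Δy = -13.653 × (+0.014) = -0.191142.
New price ≈ 101.25 × (1 - 0.191142) = 81.8968725.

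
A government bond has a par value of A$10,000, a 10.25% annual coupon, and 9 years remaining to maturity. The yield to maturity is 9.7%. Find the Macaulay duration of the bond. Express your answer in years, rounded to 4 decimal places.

Periodic yield y = 0.097. Discount each cash flow and weight by its year:
  t   CF        PV=CF/(1+0.097)^t    t·PV
  1     1,025.00       934.3665       934.3665
  2     1,025.00       851.7470     1,703.4940
  3     1,025.00       776.4330     2,329.2990
  4     1,025.00       707.7785     2,831.1139
  5     1,025.00       645.1946     3,225.9730
  6     1,025.00       588.1446     3,528.8675
  7     1,025.00       536.1391     3,752.9736
  8     1,025.00       488.7321     3,909.8566
  9    11,025.00     4,792.0236    43,128.2126
  Σ                 10,320.5589    65,344.1567
Price P = Σ PV = 10,320.5589.
Macaulay duration = Σ(t·PV) / P = 65,344.1567 / 10,320.5589 = 6.33146 years.

6.3315 years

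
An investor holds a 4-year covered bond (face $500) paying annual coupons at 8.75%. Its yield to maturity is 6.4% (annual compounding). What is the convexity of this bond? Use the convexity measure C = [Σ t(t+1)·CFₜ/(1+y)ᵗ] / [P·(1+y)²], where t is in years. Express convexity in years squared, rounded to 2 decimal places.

15.10

With y = 0.064:
  t   CF        PV=CF/(1+0.064)^t    t·PV        t(t+1)·PV
  1        43.75        41.1184        41.1184          82.2368
  2        43.75        38.6451        77.2903         231.8708
  3        43.75        36.3206       108.9618         435.8474
  4       543.75       424.2607     1,697.0426       8,485.2131
  Σ                    540.3448     1,924.4131       9,235.1681
P = 540.3448.
Convexity = Σ t(t+1)·PV / [P·(1+y)²] = 9,235.1681 / (540.3448 × 1.132096) = 15.09700.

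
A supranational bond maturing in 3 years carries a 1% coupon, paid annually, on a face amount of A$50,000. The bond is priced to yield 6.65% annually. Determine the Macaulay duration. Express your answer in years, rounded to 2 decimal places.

2.97 years

Periodic yield y = 0.0665. Discount each cash flow and weight by its year:
  t   CF        PV=CF/(1+0.0665)^t    t·PV
  1       500.00       468.8233       468.8233
  2       500.00       439.5905       879.1810
  3    50,500.00    41,630.2289   124,890.6867
  Σ                 42,538.6426   126,238.6909
Price P = Σ PV = 42,538.6426.
Macaulay duration = Σ(t·PV) / P = 126,238.6909 / 42,538.6426 = 2.96762 years.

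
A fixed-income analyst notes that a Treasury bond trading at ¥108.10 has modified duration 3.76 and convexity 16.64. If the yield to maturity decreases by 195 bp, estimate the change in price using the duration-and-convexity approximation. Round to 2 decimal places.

Duration effect: -D_mod·Δy = -3.76 × (-0.0195) = +0.073320
Convexity effect: ½·C·(Δy)² = 0.5 × 16.64 × (-0.0195)² = +0.00316368
ΔP/P ≈ +0.073320 + 0.00316368 = +0.07648368
ΔP ≈ 108.10 × (+0.07648368) = +8.267885808.

+¥8.27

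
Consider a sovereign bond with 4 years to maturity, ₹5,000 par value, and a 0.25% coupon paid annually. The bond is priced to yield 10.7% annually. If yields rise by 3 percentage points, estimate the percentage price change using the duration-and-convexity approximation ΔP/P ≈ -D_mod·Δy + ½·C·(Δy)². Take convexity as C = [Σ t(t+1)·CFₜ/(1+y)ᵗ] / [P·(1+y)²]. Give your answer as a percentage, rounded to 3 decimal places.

-10.059%

With y = 0.107:
  t   CF        PV=CF/(1+0.107)^t    t·PV        t(t+1)·PV
  1        12.50        11.2918        11.2918          22.5836
  2        12.50        10.2003        20.4007          61.2021
  3        12.50         9.2144        27.6432         110.5728
  4     5,012.50     3,337.8276    13,351.3104      66,756.5521
  Σ                  3,368.5341    13,410.6461      66,950.9105
P = 3,368.5341; D_Mac = 3.98115 yrs; D_mod = 3.59634 yrs; C = 16.21886.
Duration effect: -3.59634 × (+0.03) = -0.107890
Convexity effect: 0.5 × 16.21886 × (0.03)² = +0.0072985
ΔP/P ≈ -0.107890 + 0.0072985 = -0.100592 = -10.0592%.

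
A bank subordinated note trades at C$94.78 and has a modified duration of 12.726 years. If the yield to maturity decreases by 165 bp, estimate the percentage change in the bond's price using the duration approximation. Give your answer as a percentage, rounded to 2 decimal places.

+21.00%

Duration approximation: ΔP/P ≈ -D_mod · Δy = -12.726 × (-0.0165) = +0.209979.
As a percentage: +20.9979%.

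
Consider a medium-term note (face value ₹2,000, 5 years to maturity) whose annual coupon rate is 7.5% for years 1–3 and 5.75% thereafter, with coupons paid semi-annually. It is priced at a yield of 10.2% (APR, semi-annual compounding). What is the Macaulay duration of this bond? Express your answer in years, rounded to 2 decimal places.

4.21 years

Periodic yield y = 0.051. Discount each cash flow and weight by its period:
  t   CF        PV=CF/(1+0.051)^t    t·PV
  1        75.00        71.3606        71.3606
  2        75.00        67.8978       135.7956
  3        75.00        64.6031       193.8092
  4        75.00        61.4682       245.8727
  5        75.00        58.4854       292.4271
  6        75.00        55.6474       333.8845
  7        57.50        40.5928       284.1495
  8        57.50        38.6230       308.9841
  9        57.50        36.7488       330.7394
  10    2,057.50     1,251.1595    12,511.5952
  Σ                  1,746.5867    14,708.6179
Price P = Σ PV = 1,746.5867.
Macaulay duration = Σ(t·PV) / P = 14,708.6179 / 1,746.5867 = 8.42135 half-year periods.
In years: 8.42135 / 2 = 4.21068 years.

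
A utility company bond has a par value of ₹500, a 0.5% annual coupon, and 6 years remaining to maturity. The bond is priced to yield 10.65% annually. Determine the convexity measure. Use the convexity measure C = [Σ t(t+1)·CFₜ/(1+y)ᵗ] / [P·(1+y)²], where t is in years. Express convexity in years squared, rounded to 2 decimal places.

With y = 0.1065:
  t   CF        PV=CF/(1+0.1065)^t    t·PV        t(t+1)·PV
  1         2.50         2.2594         2.2594           4.5188
  2         2.50         2.0419         4.0838          12.2515
  3         2.50         1.8454         5.5361          22.1446
  4         2.50         1.6678         6.6711          33.3553
  5         2.50         1.5072         7.5362          45.2173
  6       502.50       273.7963     1,642.7777      11,499.4441
  Σ                    283.1180     1,668.8643      11,616.9314
P = 283.1180.
Convexity = Σ t(t+1)·PV / [P·(1+y)²] = 11,616.9314 / (283.1180 × 1.224342) = 33.51361.

33.51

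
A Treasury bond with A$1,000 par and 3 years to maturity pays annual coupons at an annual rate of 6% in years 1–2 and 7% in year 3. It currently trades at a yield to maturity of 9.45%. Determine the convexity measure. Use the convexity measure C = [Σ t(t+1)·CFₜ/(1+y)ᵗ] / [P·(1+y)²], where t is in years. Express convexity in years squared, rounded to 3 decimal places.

9.248

With y = 0.0945:
  t   CF        PV=CF/(1+0.0945)^t    t·PV        t(t+1)·PV
  1        60.00        54.8196        54.8196         109.6391
  2        60.00        50.0864       100.1728         300.5183
  3     1,070.00       816.0870     2,448.2611       9,793.0445
  Σ                    920.9930     2,603.2534      10,203.2019
P = 920.9930.
Convexity = Σ t(t+1)·PV / [P·(1+y)²] = 10,203.2019 / (920.9930 × 1.197930) = 9.24802.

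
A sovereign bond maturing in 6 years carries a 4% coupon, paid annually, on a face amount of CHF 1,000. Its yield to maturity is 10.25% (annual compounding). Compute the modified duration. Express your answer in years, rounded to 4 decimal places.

Periodic yield y = 0.1025. First find Macaulay duration:
  t   CF        PV=CF/(1+0.1025)^t    t·PV
  1        40.00        36.2812        36.2812
  2        40.00        32.9081        65.8162
  3        40.00        29.8486        89.5458
  4        40.00        27.0736       108.2943
  5        40.00        24.5565       122.7827
  6     1,040.00       579.1109     3,474.6655
  Σ                    729.7789     3,897.3857
P = 729.7789; Macaulay duration = 3,897.3857 / 729.7789 = 5.34050 years.
Modified duration = D_Mac / (1 + y) = 5.34050 / 1.1025 = 4.84399 years.

4.8440 years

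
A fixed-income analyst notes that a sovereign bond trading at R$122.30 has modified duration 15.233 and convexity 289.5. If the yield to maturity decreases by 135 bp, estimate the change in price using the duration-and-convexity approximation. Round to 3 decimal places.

+R$28.377

Duration effect: -D_mod·Δy = -15.233 × (-0.0135) = +0.2056455
Convexity effect: ½·C·(Δy)² = 0.5 × 289.5 × (-0.0135)² = +0.0263806875
ΔP/P ≈ +0.2056455 + 0.0263806875 = +0.2320261875
ΔP ≈ 122.30 × (+0.2320261875) = +28.37680273125.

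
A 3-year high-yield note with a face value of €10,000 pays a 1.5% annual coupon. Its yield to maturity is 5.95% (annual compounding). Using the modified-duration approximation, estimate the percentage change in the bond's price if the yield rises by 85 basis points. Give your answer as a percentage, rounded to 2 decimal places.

Periodic yield y = 0.0595. Modified duration first:
  t   CF        PV=CF/(1+0.0595)^t    t·PV
  1       150.00       141.5762       141.5762
  2       150.00       133.6255       267.2510
  3    10,150.00     8,534.2067    25,602.6202
  Σ                  8,809.4084    26,011.4474
P = 8,809.4084; D_Mac = 2.95269 yrs; D_mod = 2.95269/(1+0.0595) = 2.78687 yrs.
ΔP/P ≈ -D_mod · Δy = -2.78687 × (+0.0085) = -0.023688 = -2.3688%.

-2.37%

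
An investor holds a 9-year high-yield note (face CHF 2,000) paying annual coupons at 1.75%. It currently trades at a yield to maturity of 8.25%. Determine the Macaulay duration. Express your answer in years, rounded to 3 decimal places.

8.182 years

Periodic yield y = 0.0825. Discount each cash flow and weight by its year:
  t   CF        PV=CF/(1+0.0825)^t    t·PV
  1        35.00        32.3326        32.3326
  2        35.00        29.8684        59.7368
  3        35.00        27.5921        82.7762
  4        35.00        25.4892       101.9569
  5        35.00        23.5466       117.7331
  6        35.00        21.7521       130.5124
  7        35.00        20.0943       140.6600
  8        35.00        18.5629       148.5029
  9     2,035.00       997.0416     8,973.3742
  Σ                  1,196.2797     9,787.5851
Price P = Σ PV = 1,196.2797.
Macaulay duration = Σ(t·PV) / P = 9,787.5851 / 1,196.2797 = 8.18169 years.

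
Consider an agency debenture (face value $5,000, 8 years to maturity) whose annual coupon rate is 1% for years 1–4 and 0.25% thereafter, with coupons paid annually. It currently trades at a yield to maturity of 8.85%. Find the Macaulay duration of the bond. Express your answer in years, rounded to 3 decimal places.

Periodic yield y = 0.0885. Discount each cash flow and weight by its year:
  t   CF        PV=CF/(1+0.0885)^t    t·PV
  1        50.00        45.9348        45.9348
  2        50.00        42.2001        84.4001
  3        50.00        38.7690       116.3070
  4        50.00        35.6169       142.4677
  5        12.50         8.1803        40.9014
  6        12.50         7.5152        45.0911
  7        12.50         6.9042        48.3291
  8     5,012.50     2,543.4718    20,347.7740
  Σ                  2,728.5921    20,871.2052
Price P = Σ PV = 2,728.5921.
Macaulay duration = Σ(t·PV) / P = 20,871.2052 / 2,728.5921 = 7.64907 years.

7.649 years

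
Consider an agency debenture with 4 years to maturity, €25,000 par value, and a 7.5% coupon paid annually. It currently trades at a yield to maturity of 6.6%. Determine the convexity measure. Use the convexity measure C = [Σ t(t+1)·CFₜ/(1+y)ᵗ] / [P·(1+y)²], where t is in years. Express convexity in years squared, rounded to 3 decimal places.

15.307

With y = 0.066:
  t   CF        PV=CF/(1+0.066)^t    t·PV        t(t+1)·PV
  1     1,875.00     1,758.9118     1,758.9118       3,517.8236
  2     1,875.00     1,650.0111     3,300.0222       9,900.0665
  3     1,875.00     1,547.8528     4,643.5584      18,574.2336
  4    26,875.00    20,812.2797    83,249.1189     416,245.5943
  Σ                 25,769.0554    92,951.6113     448,237.7181
P = 25,769.0554.
Convexity = Σ t(t+1)·PV / [P·(1+y)²] = 448,237.7181 / (25,769.0554 × 1.136356) = 15.30719.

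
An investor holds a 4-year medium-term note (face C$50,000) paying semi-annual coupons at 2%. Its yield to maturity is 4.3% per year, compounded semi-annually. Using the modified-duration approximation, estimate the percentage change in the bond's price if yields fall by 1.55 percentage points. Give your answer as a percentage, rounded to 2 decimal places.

+5.85%

Periodic yield y = 0.0215. Modified duration first:
  t   CF        PV=CF/(1+0.0215)^t    t·PV
  1       500.00       489.4763       489.4763
  2       500.00       479.1740       958.3480
  3       500.00       469.0886     1,407.2658
  4       500.00       459.2155     1,836.8619
  5       500.00       449.5502     2,247.7508
  6       500.00       440.0883     2,640.5295
  7       500.00       430.8255     3,015.7785
  8    50,500.00    42,597.5293   340,780.2344
  Σ                 45,814.9476   353,376.2454
P = 45,814.9476; D_Mac = 7.71312 half-year periods = 3.85656 yrs; D_mod = 3.85656/(1+0.0215) = 3.77539 yrs.
ΔP/P ≈ -D_mod · Δy = -3.77539 × (-0.0155) = +0.058519 = +5.8519%.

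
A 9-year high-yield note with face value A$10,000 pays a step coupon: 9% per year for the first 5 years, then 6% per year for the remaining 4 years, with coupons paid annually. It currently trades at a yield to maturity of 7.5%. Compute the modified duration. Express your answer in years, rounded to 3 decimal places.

6.141 years

Periodic yield y = 0.075. First find Macaulay duration:
  t   CF        PV=CF/(1+0.075)^t    t·PV
  1       900.00       837.2093       837.2093
  2       900.00       778.7994     1,557.5987
  3       900.00       724.4645     2,173.3935
  4       900.00       673.9205     2,695.6819
  5       900.00       626.9028     3,134.5138
  6       600.00       388.7769     2,332.6615
  7       600.00       361.6529     2,531.5706
  8       600.00       336.4213     2,691.3707
  9    10,600.00     5,528.7848    49,759.0633
  Σ                 10,256.9324    67,713.0634
P = 10,256.9324; Macaulay duration = 67,713.0634 / 10,256.9324 = 6.60169 years.
Modified duration = D_Mac / (1 + y) = 6.60169 / 1.075 = 6.14110 years.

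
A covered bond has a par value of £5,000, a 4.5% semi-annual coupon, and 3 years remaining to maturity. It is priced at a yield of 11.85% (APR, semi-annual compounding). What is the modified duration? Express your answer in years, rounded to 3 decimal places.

Periodic yield y = 0.05925. First find Macaulay duration:
  t   CF        PV=CF/(1+0.05925)^t    t·PV
  1       112.50       106.2072       106.2072
  2       112.50       100.2664       200.5329
  3       112.50        94.6580       283.9739
  4       112.50        89.3632       357.4527
  5       112.50        84.3646       421.8229
  6     5,112.50     3,619.4492    21,716.6952
  Σ                  4,094.3086    23,086.6848
P = 4,094.3086; Macaulay duration = 23,086.6848 / 4,094.3086 = 5.63873 half-year periods = 2.81936 years.
Modified duration = D_Mac / (1 + y) = 2.81936 / 1.05925 = 2.66166 years.

2.662 years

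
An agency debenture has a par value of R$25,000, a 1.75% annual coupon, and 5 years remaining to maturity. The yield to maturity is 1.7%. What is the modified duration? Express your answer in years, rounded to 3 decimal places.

4.750 years

Periodic yield y = 0.017. First find Macaulay duration:
  t   CF        PV=CF/(1+0.017)^t    t·PV
  1       437.50       430.1868       430.1868
  2       437.50       422.9959       845.9918
  3       437.50       415.9252     1,247.7755
  4       437.50       408.9726     1,635.8905
  5    25,437.50    23,381.3543   116,906.7713
  Σ                 25,059.4348   121,066.6159
P = 25,059.4348; Macaulay duration = 121,066.6159 / 25,059.4348 = 4.83118 years.
Modified duration = D_Mac / (1 + y) = 4.83118 / 1.017 = 4.75042 years.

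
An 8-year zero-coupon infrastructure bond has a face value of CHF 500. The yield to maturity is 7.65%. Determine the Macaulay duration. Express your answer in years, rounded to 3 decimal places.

8.000 years

A zero-coupon bond has a single cash flow at maturity, so its Macaulay duration equals its maturity: 8 years.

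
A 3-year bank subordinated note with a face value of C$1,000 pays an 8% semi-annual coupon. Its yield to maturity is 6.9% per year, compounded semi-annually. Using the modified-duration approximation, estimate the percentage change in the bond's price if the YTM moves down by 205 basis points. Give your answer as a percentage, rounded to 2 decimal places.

+5.41%

Periodic yield y = 0.0345. Modified duration first:
  t   CF        PV=CF/(1+0.0345)^t    t·PV
  1        40.00        38.6660        38.6660
  2        40.00        37.3765        74.7531
  3        40.00        36.1300       108.3901
  4        40.00        34.9251       139.7005
  5        40.00        33.7604       168.8020
  6     1,040.00       848.4971     5,090.9827
  Σ                  1,029.3552     5,621.2944
P = 1,029.3552; D_Mac = 5.46099 half-year periods = 2.73049 yrs; D_mod = 2.73049/(1+0.0345) = 2.63943 yrs.
ΔP/P ≈ -D_mod · Δy = -2.63943 × (-0.0205) = +0.054108 = +5.4108%.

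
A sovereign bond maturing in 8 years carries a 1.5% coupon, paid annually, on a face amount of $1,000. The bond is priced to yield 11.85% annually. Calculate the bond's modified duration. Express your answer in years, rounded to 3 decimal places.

6.587 years

Periodic yield y = 0.1185. First find Macaulay duration:
  t   CF        PV=CF/(1+0.1185)^t    t·PV
  1        15.00        13.4108        13.4108
  2        15.00        11.9900        23.9800
  3        15.00        10.7197        32.1591
  4        15.00         9.5840        38.3360
  5        15.00         8.5686        42.8431
  6        15.00         7.6608        45.9649
  7        15.00         6.8492        47.9443
  8     1,015.00       414.3603     3,314.8824
  Σ                    483.1435     3,559.5208
P = 483.1435; Macaulay duration = 3,559.5208 / 483.1435 = 7.36742 years.
Modified duration = D_Mac / (1 + y) = 7.36742 / 1.1185 = 6.58687 years.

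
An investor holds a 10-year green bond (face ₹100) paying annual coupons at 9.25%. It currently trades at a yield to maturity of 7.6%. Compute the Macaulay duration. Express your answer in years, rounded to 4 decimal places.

Periodic yield y = 0.076. Discount each cash flow and weight by its year:
  t   CF        PV=CF/(1+0.076)^t    t·PV
  1         9.25         8.5967         8.5967
  2         9.25         7.9895        15.9789
  3         9.25         7.4251        22.2754
  4         9.25         6.9007        27.6028
  5         9.25         6.4133        32.0664
  6         9.25         5.9603        35.7618
  7         9.25         5.5393        38.7752
  8         9.25         5.1481        41.1845
  9         9.25         4.7844        43.0600
  10      109.25        52.5169       525.1686
  Σ                    111.2742       790.4702
Price P = Σ PV = 111.2742.
Macaulay duration = Σ(t·PV) / P = 790.4702 / 111.2742 = 7.10380 years.

7.1038 years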